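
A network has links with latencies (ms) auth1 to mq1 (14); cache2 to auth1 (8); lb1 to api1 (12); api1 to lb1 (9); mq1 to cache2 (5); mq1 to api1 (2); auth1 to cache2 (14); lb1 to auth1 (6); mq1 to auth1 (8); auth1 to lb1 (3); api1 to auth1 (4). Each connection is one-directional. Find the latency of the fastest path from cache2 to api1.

23

Paths from cache2 to api1:
cache2 → auth1 → lb1 → api1: 8 + 3 + 12 = 23
cache2 → auth1 → mq1 → api1: 8 + 14 + 2 = 24
Shortest: 23 ms.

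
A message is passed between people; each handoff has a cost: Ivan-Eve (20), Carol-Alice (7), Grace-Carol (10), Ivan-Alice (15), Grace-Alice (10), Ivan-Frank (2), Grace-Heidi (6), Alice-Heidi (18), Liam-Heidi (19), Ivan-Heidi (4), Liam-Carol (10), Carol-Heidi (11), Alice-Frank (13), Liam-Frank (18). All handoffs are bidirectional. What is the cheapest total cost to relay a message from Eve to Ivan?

Routes from Eve to Ivan:
Eve - Ivan: 20
The minimum is 20.

20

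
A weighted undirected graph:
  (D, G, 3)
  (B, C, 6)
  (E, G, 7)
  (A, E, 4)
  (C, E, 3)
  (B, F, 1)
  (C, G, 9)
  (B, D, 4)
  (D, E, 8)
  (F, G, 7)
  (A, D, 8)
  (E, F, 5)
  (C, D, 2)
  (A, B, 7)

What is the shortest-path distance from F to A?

8

A few of the F→A routes:
F-B-A: 1 + 7 = 8
F-E-A: 5 + 4 = 9
F-B-D-A: 1 + 4 + 8 = 13
Shortest: 8.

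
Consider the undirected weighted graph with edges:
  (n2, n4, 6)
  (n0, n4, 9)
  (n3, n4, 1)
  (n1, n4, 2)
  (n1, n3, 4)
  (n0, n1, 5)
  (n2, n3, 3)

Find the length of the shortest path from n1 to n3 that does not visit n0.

Routes from n1 to n3 avoiding n0:
n1 - n4 - n2 - n3: 2 + 6 + 3 = 11
n1 - n3: 4
n1 - n4 - n3: 2 + 1 = 3
Best route has total 3.

3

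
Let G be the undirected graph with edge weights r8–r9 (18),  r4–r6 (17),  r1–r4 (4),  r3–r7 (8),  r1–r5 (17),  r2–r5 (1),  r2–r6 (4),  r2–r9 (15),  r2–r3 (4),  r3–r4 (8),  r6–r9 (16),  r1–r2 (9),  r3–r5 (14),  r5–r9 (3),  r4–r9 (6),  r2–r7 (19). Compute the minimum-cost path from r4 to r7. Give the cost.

A few of the r4→r7 routes:
r4 -> r9 -> r5 -> r2 -> r3 -> r7: 6 + 3 + 1 + 4 + 8 = 22
r4 -> r1 -> r2 -> r3 -> r7: 4 + 9 + 4 + 8 = 25
r4 -> r9 -> r5 -> r2 -> r7: 6 + 3 + 1 + 19 = 29
r4 -> r3 -> r2 -> r7: 8 + 4 + 19 = 31
r4 -> r3 -> r7: 8 + 8 = 16
Best route has total 16.

16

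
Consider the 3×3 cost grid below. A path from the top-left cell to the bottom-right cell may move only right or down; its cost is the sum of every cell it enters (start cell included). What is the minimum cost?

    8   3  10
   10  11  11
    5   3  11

Take r0c0 r0c1 r1c1 r2c1 r2c2 for a total of 8 + 3 + 11 + 3 + 11 = 36.

36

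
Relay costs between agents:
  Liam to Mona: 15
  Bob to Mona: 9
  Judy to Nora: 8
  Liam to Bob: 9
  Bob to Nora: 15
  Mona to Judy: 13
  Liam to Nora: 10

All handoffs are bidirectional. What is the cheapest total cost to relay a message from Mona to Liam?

15

A few of the Mona→Liam routes:
Mona→Bob→Liam: 9 + 9 = 18
Mona→Bob→Nora→Liam: 9 + 15 + 10 = 34
Mona→Liam: 15
Mona→Judy→Nora→Liam: 13 + 8 + 10 = 31
The minimum is 15.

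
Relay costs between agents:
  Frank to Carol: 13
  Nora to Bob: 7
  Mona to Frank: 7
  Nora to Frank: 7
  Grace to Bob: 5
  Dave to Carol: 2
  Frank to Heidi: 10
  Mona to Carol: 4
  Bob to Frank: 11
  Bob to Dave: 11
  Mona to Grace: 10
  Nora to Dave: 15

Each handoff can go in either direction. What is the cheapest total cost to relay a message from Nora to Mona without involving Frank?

Candidate routes:
Nora → Dave → Bob → Grace → Mona: 15 + 11 + 5 + 10 = 41
Nora → Bob → Grace → Mona: 7 + 5 + 10 = 22
Nora → Dave → Carol → Mona: 15 + 2 + 4 = 21
Nora → Bob → Dave → Carol → Mona: 7 + 11 + 2 + 4 = 24
The minimum is 21.

21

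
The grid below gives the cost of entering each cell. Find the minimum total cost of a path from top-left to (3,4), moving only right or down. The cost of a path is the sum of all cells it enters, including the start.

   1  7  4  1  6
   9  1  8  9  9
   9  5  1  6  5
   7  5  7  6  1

27

Cheapest: r0c0→r0c1→r1c1→r2c1→r2c2→r2c3→r2c4→r3c4
  1 + 7 + 1 + 5 + 1 + 6 + 5 + 1 = 27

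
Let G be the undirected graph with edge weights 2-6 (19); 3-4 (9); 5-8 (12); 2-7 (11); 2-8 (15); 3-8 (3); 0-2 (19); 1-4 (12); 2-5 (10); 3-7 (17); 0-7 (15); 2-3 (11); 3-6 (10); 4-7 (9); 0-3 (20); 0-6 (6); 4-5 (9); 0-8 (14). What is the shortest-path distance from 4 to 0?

Checking several routes:
4→5→8→0: 9 + 12 + 14 = 35
4→3→8→0: 9 + 3 + 14 = 26
4→3→6→0: 9 + 10 + 6 = 25
4→3→0: 9 + 20 = 29
4→7→0: 9 + 15 = 24
The minimum is 24.

24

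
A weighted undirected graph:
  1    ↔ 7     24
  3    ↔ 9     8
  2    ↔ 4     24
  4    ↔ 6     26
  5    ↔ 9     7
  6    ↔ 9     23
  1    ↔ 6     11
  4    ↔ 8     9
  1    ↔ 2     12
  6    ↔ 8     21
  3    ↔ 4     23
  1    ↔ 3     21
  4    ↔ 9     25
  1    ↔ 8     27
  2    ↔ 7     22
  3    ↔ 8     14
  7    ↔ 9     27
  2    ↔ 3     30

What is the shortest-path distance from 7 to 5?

34

A few of the 7→5 routes:
7 -> 1 -> 3 -> 9 -> 5: 24 + 21 + 8 + 7 = 60
7 -> 1 -> 6 -> 9 -> 5: 24 + 11 + 23 + 7 = 65
7 -> 2 -> 3 -> 9 -> 5: 22 + 30 + 8 + 7 = 67
7 -> 2 -> 1 -> 6 -> 9 -> 5: 22 + 12 + 11 + 23 + 7 = 75
7 -> 2 -> 1 -> 3 -> 9 -> 5: 22 + 12 + 21 + 8 + 7 = 70
7 -> 9 -> 5: 27 + 7 = 34
The minimum is 34.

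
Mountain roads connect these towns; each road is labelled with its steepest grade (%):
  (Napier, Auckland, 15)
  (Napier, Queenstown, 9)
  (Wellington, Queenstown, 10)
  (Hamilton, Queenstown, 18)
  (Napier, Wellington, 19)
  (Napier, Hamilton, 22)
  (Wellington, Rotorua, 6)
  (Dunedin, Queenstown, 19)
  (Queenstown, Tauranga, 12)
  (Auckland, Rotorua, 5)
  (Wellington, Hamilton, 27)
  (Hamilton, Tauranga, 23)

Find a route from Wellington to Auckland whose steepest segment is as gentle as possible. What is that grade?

Some routes from Wellington to Auckland:
Wellington → Napier → Auckland: max(19, 15) = 19
Wellington → Queenstown → Napier → Auckland: max(10, 9, 15) = 15
Wellington → Rotorua → Auckland: max(6, 5) = 6
Best route has worst link 6%.

6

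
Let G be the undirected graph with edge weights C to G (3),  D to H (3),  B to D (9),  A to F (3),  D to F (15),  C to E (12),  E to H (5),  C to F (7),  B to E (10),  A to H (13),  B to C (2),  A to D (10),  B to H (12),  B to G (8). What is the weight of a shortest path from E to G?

15

Some routes from E to G:
E - C - B - G: 12 + 2 + 8 = 22
E - C - G: 12 + 3 = 15
E - B - C - G: 10 + 2 + 3 = 15
E - H - B - C - G: 5 + 12 + 2 + 3 = 22
E - B - G: 10 + 8 = 18
E - H - D - B - C - G: 5 + 3 + 9 + 2 + 3 = 22
Best route has total 15.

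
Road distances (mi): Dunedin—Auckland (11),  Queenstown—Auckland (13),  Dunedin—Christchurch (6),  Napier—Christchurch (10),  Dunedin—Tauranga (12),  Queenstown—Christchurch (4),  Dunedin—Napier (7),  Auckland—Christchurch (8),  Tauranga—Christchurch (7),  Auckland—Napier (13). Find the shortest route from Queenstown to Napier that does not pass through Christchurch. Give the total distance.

Routes from Queenstown to Napier avoiding Christchurch:
Queenstown - Auckland - Napier: 13 + 13 = 26
Queenstown - Auckland - Dunedin - Napier: 13 + 11 + 7 = 31
The minimum is 26 mi.

26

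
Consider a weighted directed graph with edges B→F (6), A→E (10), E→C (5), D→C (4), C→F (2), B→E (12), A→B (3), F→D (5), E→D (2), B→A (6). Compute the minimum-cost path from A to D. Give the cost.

12

Some routes from A to D:
A→B→E→D: 3 + 12 + 2 = 17
A→E→D: 10 + 2 = 12
A→B→F→D: 3 + 6 + 5 = 14
The minimum is 12.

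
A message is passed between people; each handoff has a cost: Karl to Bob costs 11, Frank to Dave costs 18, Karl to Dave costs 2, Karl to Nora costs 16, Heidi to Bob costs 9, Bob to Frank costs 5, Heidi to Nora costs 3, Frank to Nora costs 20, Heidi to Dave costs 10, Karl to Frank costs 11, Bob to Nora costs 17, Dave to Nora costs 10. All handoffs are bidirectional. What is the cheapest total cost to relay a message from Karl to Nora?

Some routes from Karl to Nora:
Karl -> Nora: 16
Karl -> Dave -> Heidi -> Nora: 2 + 10 + 3 = 15
Karl -> Bob -> Heidi -> Nora: 11 + 9 + 3 = 23
Karl -> Dave -> Nora: 2 + 10 = 12
Shortest: 12.

12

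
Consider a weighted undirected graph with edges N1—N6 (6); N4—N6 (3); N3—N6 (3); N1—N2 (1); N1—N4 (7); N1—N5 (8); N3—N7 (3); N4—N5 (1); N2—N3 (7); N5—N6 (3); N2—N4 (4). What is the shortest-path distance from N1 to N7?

Comparing a few candidate routes:
N1 → N2 → N3 → N7: 1 + 7 + 3 = 11
N1 → N2 → N4 → N5 → N6 → N3 → N7: 1 + 4 + 1 + 3 + 3 + 3 = 15
N1 → N6 → N3 → N7: 6 + 3 + 3 = 12
N1 → N2 → N4 → N6 → N3 → N7: 1 + 4 + 3 + 3 + 3 = 14
Best route has total 11.

11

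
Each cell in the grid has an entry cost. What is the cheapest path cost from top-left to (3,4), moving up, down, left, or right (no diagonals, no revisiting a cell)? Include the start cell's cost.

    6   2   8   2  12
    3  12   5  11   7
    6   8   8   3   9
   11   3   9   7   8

Best path: r0c0 r0c1 r0c2 r0c3 r1c3 r2c3 r3c3 r3c4
Cost: 6 + 2 + 8 + 2 + 11 + 3 + 7 + 8 = 47

47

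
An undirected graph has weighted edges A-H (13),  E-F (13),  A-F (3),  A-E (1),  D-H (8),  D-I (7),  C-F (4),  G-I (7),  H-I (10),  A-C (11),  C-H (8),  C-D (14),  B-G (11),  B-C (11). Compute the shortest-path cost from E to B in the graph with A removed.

28

Paths from E to B avoiding A:
E - F - C - D - H - I - G - B: 13 + 4 + 14 + 8 + 10 + 7 + 11 = 67
E - F - C - H - I - G - B: 13 + 4 + 8 + 10 + 7 + 11 = 53
E - F - C - D - I - G - B: 13 + 4 + 14 + 7 + 7 + 11 = 56
E - F - C - H - D - I - G - B: 13 + 4 + 8 + 8 + 7 + 7 + 11 = 58
E - F - C - B: 13 + 4 + 11 = 28
Best route has total 28.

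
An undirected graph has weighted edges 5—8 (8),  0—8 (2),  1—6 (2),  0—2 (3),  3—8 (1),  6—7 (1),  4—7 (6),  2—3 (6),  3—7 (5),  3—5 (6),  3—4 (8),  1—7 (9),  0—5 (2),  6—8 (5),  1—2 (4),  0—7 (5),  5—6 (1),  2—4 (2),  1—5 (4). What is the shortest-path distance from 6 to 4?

A few of the 6→4 routes:
6→1→2→4: 2 + 4 + 2 = 8
6→7→4: 1 + 6 = 7
6→5→0→2→4: 1 + 2 + 3 + 2 = 8
6→7→0→2→4: 1 + 5 + 3 + 2 = 11
Shortest: 7.

7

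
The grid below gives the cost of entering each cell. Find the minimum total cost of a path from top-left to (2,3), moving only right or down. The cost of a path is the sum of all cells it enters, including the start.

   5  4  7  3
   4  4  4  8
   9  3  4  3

Path r0c0 r0c1 r1c1 r2c1 r2c2 r2c3: 5 + 4 + 4 + 3 + 4 + 3 = 23.
(Top row then right column would cost 30.)

23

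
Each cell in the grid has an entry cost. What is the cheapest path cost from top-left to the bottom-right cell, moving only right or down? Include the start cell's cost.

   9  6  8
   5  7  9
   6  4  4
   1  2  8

Path r0c0 -> r1c0 -> r2c0 -> r3c0 -> r3c1 -> r3c2: 9 + 5 + 6 + 1 + 2 + 8 = 31.
For comparison, the top-then-right route costs 44.

31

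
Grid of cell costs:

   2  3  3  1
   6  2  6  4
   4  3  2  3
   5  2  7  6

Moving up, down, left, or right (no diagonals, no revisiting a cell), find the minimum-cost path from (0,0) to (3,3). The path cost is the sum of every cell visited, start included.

21

Path (0,0) -> (0,1) -> (1,1) -> (2,1) -> (2,2) -> (2,3) -> (3,3): 2 + 3 + 2 + 3 + 2 + 3 + 6 = 21.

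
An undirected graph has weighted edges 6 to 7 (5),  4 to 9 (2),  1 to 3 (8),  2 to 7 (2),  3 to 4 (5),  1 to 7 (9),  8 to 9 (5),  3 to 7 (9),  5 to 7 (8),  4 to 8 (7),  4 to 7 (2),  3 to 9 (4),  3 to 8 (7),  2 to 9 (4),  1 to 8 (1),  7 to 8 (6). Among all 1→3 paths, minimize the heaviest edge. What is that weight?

Comparing a few candidate routes:
1 - 8 - 7 - 4 - 3: max(1, 6, 2, 5) = 6
1 - 8 - 7 - 4 - 9 - 3: max(1, 6, 2, 2, 4) = 6
1 - 8 - 9 - 4 - 3: max(1, 5, 2, 5) = 5
1 - 8 - 9 - 3: max(1, 5, 4) = 5
1 - 8 - 9 - 2 - 7 - 4 - 3: max(1, 5, 4, 2, 2, 5) = 5
The minimum achievable maximum is 5.

5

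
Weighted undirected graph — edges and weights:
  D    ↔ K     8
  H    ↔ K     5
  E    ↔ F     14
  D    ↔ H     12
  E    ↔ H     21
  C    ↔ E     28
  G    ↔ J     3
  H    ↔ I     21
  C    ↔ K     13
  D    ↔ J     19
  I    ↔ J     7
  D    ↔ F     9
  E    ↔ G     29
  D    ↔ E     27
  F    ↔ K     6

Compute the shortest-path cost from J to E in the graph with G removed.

Checking several routes:
J-D-K-F-E: 19 + 8 + 6 + 14 = 47
J-D-F-E: 19 + 9 + 14 = 42
J-I-H-E: 7 + 21 + 21 = 49
J-D-E: 19 + 27 = 46
J-D-H-E: 19 + 12 + 21 = 52
J-D-K-H-E: 19 + 8 + 5 + 21 = 53
Shortest: 42.

42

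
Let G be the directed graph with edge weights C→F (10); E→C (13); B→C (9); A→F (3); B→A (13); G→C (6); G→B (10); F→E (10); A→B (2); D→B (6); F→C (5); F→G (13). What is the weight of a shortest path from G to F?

16

Candidate routes:
G-B-C-F: 10 + 9 + 10 = 29
G-C-F: 6 + 10 = 16
G-B-A-F: 10 + 13 + 3 = 26
Shortest: 16.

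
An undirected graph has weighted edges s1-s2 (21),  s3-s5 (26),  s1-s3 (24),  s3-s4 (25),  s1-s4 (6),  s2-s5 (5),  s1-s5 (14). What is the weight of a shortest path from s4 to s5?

A few of the s4→s5 routes:
s4 - s1 - s3 - s5: 6 + 24 + 26 = 56
s4 - s1 - s5: 6 + 14 = 20
s4 - s1 - s2 - s5: 6 + 21 + 5 = 32
s4 - s3 - s5: 25 + 26 = 51
The minimum is 20.

20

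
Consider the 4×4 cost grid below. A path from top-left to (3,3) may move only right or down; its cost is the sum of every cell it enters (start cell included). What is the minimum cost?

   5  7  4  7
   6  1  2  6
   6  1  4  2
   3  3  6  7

26

Best path: [0,0] -> [1,0] -> [1,1] -> [2,1] -> [2,2] -> [2,3] -> [3,3]
Cost: 5 + 6 + 1 + 1 + 4 + 2 + 7 = 26
For comparison, the top-then-right route costs 38.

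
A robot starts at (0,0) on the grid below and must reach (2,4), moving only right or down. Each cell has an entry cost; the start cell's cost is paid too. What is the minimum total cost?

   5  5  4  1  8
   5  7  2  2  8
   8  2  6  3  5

25

Path (0,0) (0,1) (0,2) (0,3) (1,3) (2,3) (2,4): 5 + 5 + 4 + 1 + 2 + 3 + 5 = 25.
For comparison, the top-then-right route costs 36.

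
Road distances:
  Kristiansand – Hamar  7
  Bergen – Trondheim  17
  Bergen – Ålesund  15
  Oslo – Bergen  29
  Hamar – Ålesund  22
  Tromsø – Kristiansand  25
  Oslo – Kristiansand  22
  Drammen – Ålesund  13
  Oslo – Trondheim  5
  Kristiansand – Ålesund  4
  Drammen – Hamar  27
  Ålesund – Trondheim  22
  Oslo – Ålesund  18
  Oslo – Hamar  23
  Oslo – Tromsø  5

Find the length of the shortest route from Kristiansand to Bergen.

Checking several routes:
Kristiansand → Ålesund → Bergen: 4 + 15 = 19
Kristiansand → Ålesund → Trondheim → Bergen: 4 + 22 + 17 = 43
Kristiansand → Ålesund → Oslo → Trondheim → Bergen: 4 + 18 + 5 + 17 = 44
Kristiansand → Hamar → Ålesund → Bergen: 7 + 22 + 15 = 44
Kristiansand → Oslo → Trondheim → Bergen: 22 + 5 + 17 = 44
Shortest: 19.

19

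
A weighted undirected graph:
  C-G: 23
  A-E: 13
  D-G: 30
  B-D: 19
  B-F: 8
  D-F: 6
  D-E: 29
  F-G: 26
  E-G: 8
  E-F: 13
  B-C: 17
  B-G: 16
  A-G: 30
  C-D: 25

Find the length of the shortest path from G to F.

Checking several routes:
G - E - F: 8 + 13 = 21
G - F: 26
G - B - F: 16 + 8 = 24
The minimum is 21.

21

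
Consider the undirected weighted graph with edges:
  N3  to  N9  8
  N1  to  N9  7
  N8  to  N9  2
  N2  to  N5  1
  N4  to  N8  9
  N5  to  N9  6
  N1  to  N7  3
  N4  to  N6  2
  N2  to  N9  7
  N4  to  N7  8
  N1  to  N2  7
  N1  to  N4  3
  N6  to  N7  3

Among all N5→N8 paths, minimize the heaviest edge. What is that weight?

Some routes from N5 to N8:
N5 - N2 - N1 - N9 - N8: max(1, 7, 7, 2) = 7
N5 - N2 - N9 - N8: max(1, 7, 2) = 7
N5 - N2 - N1 - N7 - N4 - N8: max(1, 7, 3, 8, 9) = 9
N5 - N9 - N8: max(6, 2) = 6
Best route has worst link 6.

6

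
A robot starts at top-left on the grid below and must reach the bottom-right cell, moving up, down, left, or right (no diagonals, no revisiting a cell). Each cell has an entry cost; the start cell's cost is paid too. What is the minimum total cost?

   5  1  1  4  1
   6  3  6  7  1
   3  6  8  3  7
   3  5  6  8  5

Path [0,0] [0,1] [0,2] [0,3] [0,4] [1,4] [2,4] [3,4]: 5 + 1 + 1 + 4 + 1 + 1 + 7 + 5 = 25.

25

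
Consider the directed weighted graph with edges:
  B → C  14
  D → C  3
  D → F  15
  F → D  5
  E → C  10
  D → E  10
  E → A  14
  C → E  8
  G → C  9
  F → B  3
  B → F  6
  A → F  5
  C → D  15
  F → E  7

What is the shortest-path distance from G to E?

17

Routes from G to E:
G → C → D → F → E: 9 + 15 + 15 + 7 = 46
G → C → E: 9 + 8 = 17
G → C → D → E: 9 + 15 + 10 = 34
Best route has total 17.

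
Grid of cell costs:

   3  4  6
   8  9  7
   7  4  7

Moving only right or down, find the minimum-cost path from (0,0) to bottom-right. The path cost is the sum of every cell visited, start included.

Path r0c0 → r0c1 → r0c2 → r1c2 → r2c2: 3 + 4 + 6 + 7 + 7 = 27.

27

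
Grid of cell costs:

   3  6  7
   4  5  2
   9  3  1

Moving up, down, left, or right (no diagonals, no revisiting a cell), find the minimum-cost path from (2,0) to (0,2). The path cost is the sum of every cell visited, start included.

22

One optimal route is (2,0) → (2,1) → (2,2) → (1,2) → (0,2).
Its cost is 9 + 3 + 1 + 2 + 7 = 22.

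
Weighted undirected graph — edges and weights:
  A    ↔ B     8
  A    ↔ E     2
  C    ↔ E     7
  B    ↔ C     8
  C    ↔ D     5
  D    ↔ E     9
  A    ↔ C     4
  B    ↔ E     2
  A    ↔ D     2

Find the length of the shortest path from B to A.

Checking several routes:
B→C→D→A: 8 + 5 + 2 = 15
B→E→D→A: 2 + 9 + 2 = 13
B→E→C→A: 2 + 7 + 4 = 13
B→A: 8
B→E→A: 2 + 2 = 4
B→C→A: 8 + 4 = 12
Best route has total 4.

4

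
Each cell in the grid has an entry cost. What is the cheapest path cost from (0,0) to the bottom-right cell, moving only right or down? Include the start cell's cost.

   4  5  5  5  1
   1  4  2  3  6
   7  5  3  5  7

26

One optimal route is [0,0]→[1,0]→[1,1]→[1,2]→[1,3]→[2,3]→[2,4].
Its cost is 4 + 1 + 4 + 2 + 3 + 5 + 7 = 26.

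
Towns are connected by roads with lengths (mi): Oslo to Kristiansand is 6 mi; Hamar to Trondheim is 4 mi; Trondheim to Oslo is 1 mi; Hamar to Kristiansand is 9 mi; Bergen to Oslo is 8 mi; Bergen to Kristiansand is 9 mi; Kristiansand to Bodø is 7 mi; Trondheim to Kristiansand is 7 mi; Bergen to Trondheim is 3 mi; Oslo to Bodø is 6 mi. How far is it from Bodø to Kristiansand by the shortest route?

Some routes from Bodø to Kristiansand:
Bodø-Oslo-Kristiansand: 6 + 6 = 12
Bodø-Oslo-Trondheim-Kristiansand: 6 + 1 + 7 = 14
Bodø-Kristiansand: 7
Best route has total 7 mi.

7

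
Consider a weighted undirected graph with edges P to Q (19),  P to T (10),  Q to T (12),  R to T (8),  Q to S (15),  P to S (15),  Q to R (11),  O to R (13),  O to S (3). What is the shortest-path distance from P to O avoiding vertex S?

31

Comparing a few candidate routes:
P → T → Q → R → O: 10 + 12 + 11 + 13 = 46
P → Q → R → O: 19 + 11 + 13 = 43
P → T → R → O: 10 + 8 + 13 = 31
The minimum is 31.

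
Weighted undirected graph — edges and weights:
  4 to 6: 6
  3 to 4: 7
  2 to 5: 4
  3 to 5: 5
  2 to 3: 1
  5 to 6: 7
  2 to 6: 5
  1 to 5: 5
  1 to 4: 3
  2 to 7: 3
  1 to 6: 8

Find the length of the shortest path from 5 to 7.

7

Checking several routes:
5 → 1 → 6 → 2 → 7: 5 + 8 + 5 + 3 = 21
5 → 6 → 2 → 7: 7 + 5 + 3 = 15
5 → 3 → 2 → 7: 5 + 1 + 3 = 9
5 → 2 → 7: 4 + 3 = 7
5 → 1 → 4 → 3 → 2 → 7: 5 + 3 + 7 + 1 + 3 = 19
Best route has total 7.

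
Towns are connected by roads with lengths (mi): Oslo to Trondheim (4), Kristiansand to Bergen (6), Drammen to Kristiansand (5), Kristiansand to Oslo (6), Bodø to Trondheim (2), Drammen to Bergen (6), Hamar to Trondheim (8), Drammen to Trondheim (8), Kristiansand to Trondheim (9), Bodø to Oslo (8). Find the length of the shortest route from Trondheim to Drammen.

A few of the Trondheim→Drammen routes:
Trondheim - Kristiansand - Drammen: 9 + 5 = 14
Trondheim - Drammen: 8
Trondheim - Oslo - Kristiansand - Drammen: 4 + 6 + 5 = 15
Best route has total 8 mi.

8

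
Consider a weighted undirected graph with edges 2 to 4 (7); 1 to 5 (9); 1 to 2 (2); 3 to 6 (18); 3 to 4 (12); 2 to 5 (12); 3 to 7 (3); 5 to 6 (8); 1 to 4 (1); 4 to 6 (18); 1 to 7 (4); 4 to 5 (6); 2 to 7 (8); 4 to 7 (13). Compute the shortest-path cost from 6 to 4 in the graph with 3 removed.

Comparing a few candidate routes:
6 -> 5 -> 4: 8 + 6 = 14
6 -> 5 -> 1 -> 4: 8 + 9 + 1 = 18
6 -> 5 -> 2 -> 1 -> 4: 8 + 12 + 2 + 1 = 23
6 -> 4: 18
Best route has total 14.

14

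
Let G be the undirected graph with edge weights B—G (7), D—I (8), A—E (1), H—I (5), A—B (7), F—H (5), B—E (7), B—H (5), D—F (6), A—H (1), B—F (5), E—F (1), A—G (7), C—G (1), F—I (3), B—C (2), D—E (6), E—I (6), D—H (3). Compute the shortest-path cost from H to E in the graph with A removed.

6

Comparing a few candidate routes:
H→I→E: 5 + 6 = 11
H→D→F→E: 3 + 6 + 1 = 10
H→D→E: 3 + 6 = 9
H→I→F→E: 5 + 3 + 1 = 9
H→F→E: 5 + 1 = 6
Best route has total 6.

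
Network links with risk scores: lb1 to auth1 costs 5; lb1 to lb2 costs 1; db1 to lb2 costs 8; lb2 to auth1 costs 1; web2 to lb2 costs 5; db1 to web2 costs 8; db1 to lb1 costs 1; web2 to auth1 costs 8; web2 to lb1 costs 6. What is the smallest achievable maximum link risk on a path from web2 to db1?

5

A few of the web2→db1 routes:
web2-lb1-db1: max(6, 1) = 6
web2-lb1-auth1-lb2-db1: max(6, 5, 1, 8) = 8
web2-lb2-lb1-db1: max(5, 1, 1) = 5
web2-lb1-lb2-db1: max(6, 1, 8) = 8
web2-lb2-auth1-lb1-db1: max(5, 1, 5, 1) = 5
Smallest bottleneck: 5.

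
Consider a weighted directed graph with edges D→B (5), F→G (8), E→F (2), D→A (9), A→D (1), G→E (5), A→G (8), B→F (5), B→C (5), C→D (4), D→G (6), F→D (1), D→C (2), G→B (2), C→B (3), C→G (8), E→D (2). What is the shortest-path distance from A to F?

A few of the A→F routes:
A - D - G - B - F: 1 + 6 + 2 + 5 = 14
A - G - B - F: 8 + 2 + 5 = 15
A - D - C - B - F: 1 + 2 + 3 + 5 = 11
A - G - E - F: 8 + 5 + 2 = 15
A - D - G - E - F: 1 + 6 + 5 + 2 = 14
A - D - B - F: 1 + 5 + 5 = 11
The minimum is 11.

11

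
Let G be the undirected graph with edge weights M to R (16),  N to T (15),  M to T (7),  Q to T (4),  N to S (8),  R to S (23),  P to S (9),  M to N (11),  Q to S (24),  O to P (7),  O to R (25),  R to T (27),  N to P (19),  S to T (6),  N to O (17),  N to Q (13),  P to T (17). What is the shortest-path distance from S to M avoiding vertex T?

Some routes from S to M avoiding T:
S - Q - N - M: 24 + 13 + 11 = 48
S - P - N - M: 9 + 19 + 11 = 39
S - R - M: 23 + 16 = 39
S - P - O - R - M: 9 + 7 + 25 + 16 = 57
S - N - M: 8 + 11 = 19
S - P - O - N - M: 9 + 7 + 17 + 11 = 44
Shortest: 19.

19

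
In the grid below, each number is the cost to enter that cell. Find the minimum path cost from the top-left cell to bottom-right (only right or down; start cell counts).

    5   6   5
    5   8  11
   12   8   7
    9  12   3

Path (0,0) (1,0) (1,1) (2,1) (2,2) (3,2): 5 + 5 + 8 + 8 + 7 + 3 = 36.

36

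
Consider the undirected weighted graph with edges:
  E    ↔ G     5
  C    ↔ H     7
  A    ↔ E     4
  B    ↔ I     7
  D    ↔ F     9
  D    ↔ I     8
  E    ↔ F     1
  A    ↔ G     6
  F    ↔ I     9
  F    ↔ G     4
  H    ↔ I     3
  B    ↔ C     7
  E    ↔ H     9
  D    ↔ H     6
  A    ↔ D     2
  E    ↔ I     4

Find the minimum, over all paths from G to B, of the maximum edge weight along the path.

7

Checking several routes:
G -> F -> E -> A -> D -> H -> I -> B: max(4, 1, 4, 2, 6, 3, 7) = 7
G -> E -> I -> B: max(5, 4, 7) = 7
G -> F -> E -> A -> D -> H -> C -> B: max(4, 1, 4, 2, 6, 7, 7) = 7
G -> F -> E -> I -> H -> C -> B: max(4, 1, 4, 3, 7, 7) = 7
G -> F -> E -> I -> B: max(4, 1, 4, 7) = 7
The minimum achievable maximum is 7.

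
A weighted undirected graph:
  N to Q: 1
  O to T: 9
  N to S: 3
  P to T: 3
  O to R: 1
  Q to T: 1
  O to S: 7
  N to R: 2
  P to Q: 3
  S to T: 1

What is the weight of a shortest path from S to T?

Comparing a few candidate routes:
S -> O -> R -> N -> Q -> T: 7 + 1 + 2 + 1 + 1 = 12
S -> N -> R -> O -> T: 3 + 2 + 1 + 9 = 15
S -> T: 1
S -> N -> Q -> P -> T: 3 + 1 + 3 + 3 = 10
S -> N -> Q -> T: 3 + 1 + 1 = 5
S -> O -> T: 7 + 9 = 16
The minimum is 1.

1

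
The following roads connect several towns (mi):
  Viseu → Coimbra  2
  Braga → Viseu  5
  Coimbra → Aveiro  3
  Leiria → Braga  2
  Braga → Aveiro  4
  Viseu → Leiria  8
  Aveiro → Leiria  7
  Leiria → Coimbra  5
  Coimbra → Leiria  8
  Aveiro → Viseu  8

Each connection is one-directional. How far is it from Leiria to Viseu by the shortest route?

Paths from Leiria to Viseu:
Leiria → Braga → Aveiro → Viseu: 2 + 4 + 8 = 14
Leiria → Braga → Viseu: 2 + 5 = 7
Leiria → Coimbra → Aveiro → Viseu: 5 + 3 + 8 = 16
The minimum is 7 mi.

7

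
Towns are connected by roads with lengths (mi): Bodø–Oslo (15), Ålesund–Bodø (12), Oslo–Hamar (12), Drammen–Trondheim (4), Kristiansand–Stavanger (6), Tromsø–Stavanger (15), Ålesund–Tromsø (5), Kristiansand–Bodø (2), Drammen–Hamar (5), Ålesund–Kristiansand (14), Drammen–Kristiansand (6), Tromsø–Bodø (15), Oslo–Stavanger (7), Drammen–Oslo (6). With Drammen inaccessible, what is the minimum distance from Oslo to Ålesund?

Some routes from Oslo to Ålesund avoiding Drammen:
Oslo-Bodø-Ålesund: 15 + 12 = 27
Oslo-Stavanger-Kristiansand-Ålesund: 7 + 6 + 14 = 27
Oslo-Bodø-Kristiansand-Ålesund: 15 + 2 + 14 = 31
Oslo-Stavanger-Tromsø-Ålesund: 7 + 15 + 5 = 27
Oslo-Stavanger-Kristiansand-Bodø-Ålesund: 7 + 6 + 2 + 12 = 27
Shortest: 27 mi.

27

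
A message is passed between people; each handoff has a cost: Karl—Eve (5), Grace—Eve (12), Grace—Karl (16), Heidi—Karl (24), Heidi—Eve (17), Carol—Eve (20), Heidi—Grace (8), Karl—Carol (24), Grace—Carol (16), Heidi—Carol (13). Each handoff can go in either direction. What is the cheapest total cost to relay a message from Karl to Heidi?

22

Some routes from Karl to Heidi:
Karl → Eve → Grace → Heidi: 5 + 12 + 8 = 25
Karl → Eve → Heidi: 5 + 17 = 22
Karl → Heidi: 24
Karl → Grace → Heidi: 16 + 8 = 24
The minimum is 22.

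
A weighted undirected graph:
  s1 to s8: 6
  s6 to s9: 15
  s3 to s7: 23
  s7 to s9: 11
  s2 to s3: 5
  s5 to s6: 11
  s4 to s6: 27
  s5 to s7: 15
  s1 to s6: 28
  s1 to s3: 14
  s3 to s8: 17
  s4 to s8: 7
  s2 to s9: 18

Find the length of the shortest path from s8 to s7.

40

Some routes from s8 to s7:
s8-s3-s2-s9-s7: 17 + 5 + 18 + 11 = 51
s8-s3-s7: 17 + 23 = 40
s8-s1-s3-s7: 6 + 14 + 23 = 43
Best route has total 40.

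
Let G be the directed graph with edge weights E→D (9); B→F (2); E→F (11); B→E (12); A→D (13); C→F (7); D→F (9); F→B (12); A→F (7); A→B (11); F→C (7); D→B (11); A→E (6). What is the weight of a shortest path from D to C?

16

Paths from D to C:
D → B → F → C: 11 + 2 + 7 = 20
D → B → E → F → C: 11 + 12 + 11 + 7 = 41
D → F → C: 9 + 7 = 16
Best route has total 16.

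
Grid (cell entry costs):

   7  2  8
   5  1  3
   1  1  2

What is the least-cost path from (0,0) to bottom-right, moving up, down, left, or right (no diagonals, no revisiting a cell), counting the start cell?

13

Cheapest: r0c0 -> r0c1 -> r1c1 -> r2c1 -> r2c2
  7 + 2 + 1 + 1 + 2 = 13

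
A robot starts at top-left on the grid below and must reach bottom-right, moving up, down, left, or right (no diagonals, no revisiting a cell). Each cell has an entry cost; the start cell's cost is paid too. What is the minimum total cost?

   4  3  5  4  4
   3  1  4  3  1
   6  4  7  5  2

18

One optimal route is r0c0 r0c1 r1c1 r1c2 r1c3 r1c4 r2c4.
Its cost is 4 + 3 + 1 + 4 + 3 + 1 + 2 = 18.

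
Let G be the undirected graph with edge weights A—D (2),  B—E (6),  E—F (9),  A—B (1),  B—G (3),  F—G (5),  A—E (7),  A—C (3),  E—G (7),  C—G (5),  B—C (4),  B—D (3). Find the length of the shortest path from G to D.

Checking several routes:
G -> C -> A -> D: 5 + 3 + 2 = 10
G -> B -> A -> D: 3 + 1 + 2 = 6
G -> B -> D: 3 + 3 = 6
The minimum is 6.

6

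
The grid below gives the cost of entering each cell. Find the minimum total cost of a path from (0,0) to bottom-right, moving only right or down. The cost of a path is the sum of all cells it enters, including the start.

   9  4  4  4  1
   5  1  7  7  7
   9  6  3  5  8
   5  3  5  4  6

38

Cheapest: [0,0] -> [0,1] -> [1,1] -> [2,1] -> [2,2] -> [2,3] -> [3,3] -> [3,4]
  9 + 4 + 1 + 6 + 3 + 5 + 4 + 6 = 38
For comparison, the top-then-right route costs 43.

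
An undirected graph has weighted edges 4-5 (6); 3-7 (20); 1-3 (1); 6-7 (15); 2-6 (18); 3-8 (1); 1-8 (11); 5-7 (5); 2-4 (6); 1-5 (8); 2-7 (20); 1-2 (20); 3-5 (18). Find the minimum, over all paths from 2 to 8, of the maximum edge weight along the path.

8

Checking several routes:
2-6-7-5-3-8: max(18, 15, 5, 18, 1) = 18
2-4-5-1-3-8: max(6, 6, 8, 1, 1) = 8
2-4-5-1-8: max(6, 6, 8, 11) = 11
2-6-7-5-3-1-8: max(18, 15, 5, 18, 1, 11) = 18
Smallest bottleneck: 8.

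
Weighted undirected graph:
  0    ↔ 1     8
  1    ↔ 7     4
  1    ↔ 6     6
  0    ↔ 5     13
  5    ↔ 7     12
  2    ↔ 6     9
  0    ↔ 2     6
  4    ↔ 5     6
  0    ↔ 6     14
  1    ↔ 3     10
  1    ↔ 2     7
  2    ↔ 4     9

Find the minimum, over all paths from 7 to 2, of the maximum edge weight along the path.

7

Comparing a few candidate routes:
7 - 1 - 0 - 5 - 4 - 2: max(4, 8, 13, 6, 9) = 13
7 - 1 - 6 - 2: max(4, 6, 9) = 9
7 - 1 - 0 - 2: max(4, 8, 6) = 8
7 - 5 - 4 - 2: max(12, 6, 9) = 12
7 - 1 - 2: max(4, 7) = 7
Smallest bottleneck: 7.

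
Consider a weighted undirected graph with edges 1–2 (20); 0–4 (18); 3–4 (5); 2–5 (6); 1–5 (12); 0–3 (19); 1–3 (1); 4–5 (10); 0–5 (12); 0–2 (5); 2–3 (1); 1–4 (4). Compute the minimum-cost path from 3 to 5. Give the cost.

Comparing a few candidate routes:
3-1-5: 1 + 12 = 13
3-2-5: 1 + 6 = 7
3-4-5: 5 + 10 = 15
3-1-4-5: 1 + 4 + 10 = 15
The minimum is 7.

7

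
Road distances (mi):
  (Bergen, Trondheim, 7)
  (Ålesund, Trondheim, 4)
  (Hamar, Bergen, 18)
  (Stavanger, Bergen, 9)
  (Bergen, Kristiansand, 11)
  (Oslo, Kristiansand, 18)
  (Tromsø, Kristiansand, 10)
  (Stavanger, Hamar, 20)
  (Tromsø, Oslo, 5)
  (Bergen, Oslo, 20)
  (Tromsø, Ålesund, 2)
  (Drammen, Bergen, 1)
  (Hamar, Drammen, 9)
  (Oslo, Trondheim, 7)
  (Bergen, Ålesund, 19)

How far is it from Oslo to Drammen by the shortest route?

15

Checking several routes:
Oslo → Trondheim → Bergen → Drammen: 7 + 7 + 1 = 15
Oslo → Bergen → Drammen: 20 + 1 = 21
Oslo → Tromsø → Ålesund → Trondheim → Bergen → Drammen: 5 + 2 + 4 + 7 + 1 = 19
The minimum is 15 mi.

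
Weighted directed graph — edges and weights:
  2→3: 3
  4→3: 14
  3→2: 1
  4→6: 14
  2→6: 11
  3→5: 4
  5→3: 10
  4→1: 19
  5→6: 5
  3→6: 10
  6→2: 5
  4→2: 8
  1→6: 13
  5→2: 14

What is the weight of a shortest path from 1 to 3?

21

Paths from 1 to 3:
1-6-2-3: 13 + 5 + 3 = 21
The minimum is 21.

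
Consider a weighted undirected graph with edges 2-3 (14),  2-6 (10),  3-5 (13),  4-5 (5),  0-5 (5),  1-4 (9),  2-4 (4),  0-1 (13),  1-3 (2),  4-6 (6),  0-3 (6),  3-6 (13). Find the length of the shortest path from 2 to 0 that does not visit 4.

Candidate routes:
2→6→3→1→0: 10 + 13 + 2 + 13 = 38
2→3→5→0: 14 + 13 + 5 = 32
2→3→1→0: 14 + 2 + 13 = 29
2→6→3→0: 10 + 13 + 6 = 29
2→3→0: 14 + 6 = 20
2→6→3→5→0: 10 + 13 + 13 + 5 = 41
Best route has total 20.

20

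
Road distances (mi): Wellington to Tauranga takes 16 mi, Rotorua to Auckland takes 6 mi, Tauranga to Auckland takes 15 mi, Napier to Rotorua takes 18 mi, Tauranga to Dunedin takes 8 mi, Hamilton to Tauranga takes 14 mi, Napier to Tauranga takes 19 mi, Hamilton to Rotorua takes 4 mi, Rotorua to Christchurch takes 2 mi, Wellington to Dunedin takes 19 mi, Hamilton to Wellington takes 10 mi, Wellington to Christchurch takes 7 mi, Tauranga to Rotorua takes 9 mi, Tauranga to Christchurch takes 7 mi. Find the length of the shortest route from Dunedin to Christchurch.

Checking several routes:
Dunedin-Wellington-Christchurch: 19 + 7 = 26
Dunedin-Tauranga-Hamilton-Rotorua-Christchurch: 8 + 14 + 4 + 2 = 28
Dunedin-Tauranga-Rotorua-Christchurch: 8 + 9 + 2 = 19
Dunedin-Tauranga-Wellington-Christchurch: 8 + 16 + 7 = 31
Dunedin-Tauranga-Auckland-Rotorua-Christchurch: 8 + 15 + 6 + 2 = 31
Dunedin-Tauranga-Christchurch: 8 + 7 = 15
The minimum is 15 mi.

15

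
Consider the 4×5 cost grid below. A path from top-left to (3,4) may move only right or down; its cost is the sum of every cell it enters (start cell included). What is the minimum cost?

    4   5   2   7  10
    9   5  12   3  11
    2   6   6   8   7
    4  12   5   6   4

Take [0,0] [0,1] [0,2] [0,3] [1,3] [2,3] [3,3] [3,4] for a total of 4 + 5 + 2 + 7 + 3 + 8 + 6 + 4 = 39.
(Top row then right column would cost 50.)

39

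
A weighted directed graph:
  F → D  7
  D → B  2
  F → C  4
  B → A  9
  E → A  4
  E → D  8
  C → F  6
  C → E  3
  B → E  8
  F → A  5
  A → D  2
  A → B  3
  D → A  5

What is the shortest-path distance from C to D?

Comparing a few candidate routes:
C -> E -> D: 3 + 8 = 11
C -> F -> D: 6 + 7 = 13
C -> E -> A -> D: 3 + 4 + 2 = 9
Best route has total 9.

9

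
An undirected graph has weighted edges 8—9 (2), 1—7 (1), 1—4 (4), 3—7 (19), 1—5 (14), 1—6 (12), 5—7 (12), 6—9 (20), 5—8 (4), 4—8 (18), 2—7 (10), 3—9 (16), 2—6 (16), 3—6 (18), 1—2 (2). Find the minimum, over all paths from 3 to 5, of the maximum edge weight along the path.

16

Comparing a few candidate routes:
3-9-8-4-1-5: max(16, 2, 18, 4, 14) = 18
3-9-8-5: max(16, 2, 4) = 16
3-9-8-4-1-6-2-7-5: max(16, 2, 18, 4, 12, 16, 10, 12) = 18
3-9-8-4-1-7-5: max(16, 2, 18, 4, 1, 12) = 18
3-6-1-7-5: max(18, 12, 1, 12) = 18
3-9-8-4-1-2-7-5: max(16, 2, 18, 4, 2, 10, 12) = 18
Smallest bottleneck: 16.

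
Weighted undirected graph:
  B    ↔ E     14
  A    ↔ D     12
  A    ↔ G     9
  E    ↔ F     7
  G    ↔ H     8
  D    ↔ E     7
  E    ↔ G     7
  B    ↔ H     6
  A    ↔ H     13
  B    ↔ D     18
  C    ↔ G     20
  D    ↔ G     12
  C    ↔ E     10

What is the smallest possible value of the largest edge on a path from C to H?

A few of the C→H routes:
C - E - D - A - H: max(10, 7, 12, 13) = 13
C - E - G - H: max(10, 7, 8) = 10
C - E - D - G - H: max(10, 7, 12, 8) = 12
C - E - D - A - G - H: max(10, 7, 12, 9, 8) = 12
Smallest bottleneck: 10.

10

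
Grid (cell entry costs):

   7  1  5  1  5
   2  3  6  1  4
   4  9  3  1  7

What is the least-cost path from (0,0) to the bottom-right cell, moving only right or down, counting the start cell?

23

Take [0,0]→[0,1]→[0,2]→[0,3]→[1,3]→[2,3]→[2,4] for a total of 7 + 1 + 5 + 1 + 1 + 1 + 7 = 23.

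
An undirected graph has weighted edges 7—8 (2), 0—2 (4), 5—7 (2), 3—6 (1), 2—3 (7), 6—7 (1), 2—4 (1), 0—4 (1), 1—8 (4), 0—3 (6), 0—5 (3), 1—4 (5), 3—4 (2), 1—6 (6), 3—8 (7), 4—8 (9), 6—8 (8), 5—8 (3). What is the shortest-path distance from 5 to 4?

4

Comparing a few candidate routes:
5-0-3-4: 3 + 6 + 2 = 11
5-7-6-3-4: 2 + 1 + 1 + 2 = 6
5-0-4: 3 + 1 = 4
5-0-2-4: 3 + 4 + 1 = 8
5-8-7-6-3-4: 3 + 2 + 1 + 1 + 2 = 9
Shortest: 4.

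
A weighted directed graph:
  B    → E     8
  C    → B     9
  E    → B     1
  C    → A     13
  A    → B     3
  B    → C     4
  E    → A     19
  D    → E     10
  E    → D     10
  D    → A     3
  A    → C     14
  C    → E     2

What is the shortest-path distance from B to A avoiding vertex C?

Candidate routes:
B → E → A: 8 + 19 = 27
B → E → D → A: 8 + 10 + 3 = 21
Shortest: 21.

21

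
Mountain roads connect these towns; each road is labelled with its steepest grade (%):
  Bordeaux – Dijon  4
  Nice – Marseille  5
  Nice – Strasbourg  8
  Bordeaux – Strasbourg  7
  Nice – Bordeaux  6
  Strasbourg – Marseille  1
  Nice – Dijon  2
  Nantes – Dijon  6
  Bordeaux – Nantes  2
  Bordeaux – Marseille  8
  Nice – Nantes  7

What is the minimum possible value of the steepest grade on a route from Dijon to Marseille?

5

Checking several routes:
Dijon→Nice→Marseille: max(2, 5) = 5
Dijon→Bordeaux→Nice→Marseille: max(4, 6, 5) = 6
Dijon→Nantes→Bordeaux→Nice→Marseille: max(6, 2, 6, 5) = 6
Best route has worst link 5%.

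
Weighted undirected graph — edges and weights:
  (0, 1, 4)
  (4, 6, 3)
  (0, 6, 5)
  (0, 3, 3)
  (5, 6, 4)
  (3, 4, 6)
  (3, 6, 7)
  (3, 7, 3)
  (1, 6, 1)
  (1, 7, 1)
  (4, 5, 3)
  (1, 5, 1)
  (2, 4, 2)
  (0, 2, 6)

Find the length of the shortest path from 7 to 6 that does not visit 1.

A few of the 7→6 routes:
7 → 3 → 6: 3 + 7 = 10
7 → 3 → 0 → 6: 3 + 3 + 5 = 11
7 → 3 → 4 → 6: 3 + 6 + 3 = 12
Best route has total 10.

10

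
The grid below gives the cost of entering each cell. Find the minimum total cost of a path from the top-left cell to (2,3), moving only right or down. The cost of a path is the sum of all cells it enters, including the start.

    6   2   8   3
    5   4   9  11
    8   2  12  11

Take (0,0) (0,1) (1,1) (2,1) (2,2) (2,3) for a total of 6 + 2 + 4 + 2 + 12 + 11 = 37.
For comparison, the top-then-right route costs 41.

37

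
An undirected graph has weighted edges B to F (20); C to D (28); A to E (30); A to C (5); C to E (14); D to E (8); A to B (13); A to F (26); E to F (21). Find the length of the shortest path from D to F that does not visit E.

59

Paths from D to F avoiding E:
D-C-A-B-F: 28 + 5 + 13 + 20 = 66
D-C-A-F: 28 + 5 + 26 = 59
The minimum is 59.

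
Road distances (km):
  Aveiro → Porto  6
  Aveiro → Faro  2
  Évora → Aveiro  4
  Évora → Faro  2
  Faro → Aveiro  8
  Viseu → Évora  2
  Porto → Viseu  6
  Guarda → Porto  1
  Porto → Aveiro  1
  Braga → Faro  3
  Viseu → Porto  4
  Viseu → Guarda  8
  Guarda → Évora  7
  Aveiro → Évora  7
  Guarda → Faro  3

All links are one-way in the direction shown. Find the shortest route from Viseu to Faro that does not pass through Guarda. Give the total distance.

4

Paths from Viseu to Faro avoiding Guarda:
Viseu - Porto - Aveiro - Faro: 4 + 1 + 2 = 7
Viseu - Porto - Aveiro - Évora - Faro: 4 + 1 + 7 + 2 = 14
Viseu - Évora - Aveiro - Faro: 2 + 4 + 2 = 8
Viseu - Évora - Faro: 2 + 2 = 4
Best route has total 4 km.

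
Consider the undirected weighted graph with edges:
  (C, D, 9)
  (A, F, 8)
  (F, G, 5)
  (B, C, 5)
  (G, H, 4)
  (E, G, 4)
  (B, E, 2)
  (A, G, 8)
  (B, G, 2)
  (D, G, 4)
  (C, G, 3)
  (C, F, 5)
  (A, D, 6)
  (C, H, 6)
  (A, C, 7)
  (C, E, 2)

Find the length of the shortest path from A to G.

8

Checking several routes:
A → C → G: 7 + 3 = 10
A → C → E → G: 7 + 2 + 4 = 13
A → D → G: 6 + 4 = 10
A → G: 8
Shortest: 8.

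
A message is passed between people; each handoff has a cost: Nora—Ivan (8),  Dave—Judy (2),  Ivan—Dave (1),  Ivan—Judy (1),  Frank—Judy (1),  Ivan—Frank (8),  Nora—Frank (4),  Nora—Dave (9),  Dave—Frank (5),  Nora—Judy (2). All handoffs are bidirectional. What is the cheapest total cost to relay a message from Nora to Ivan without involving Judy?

8

Paths from Nora to Ivan avoiding Judy:
Nora → Dave → Frank → Ivan: 9 + 5 + 8 = 22
Nora → Dave → Ivan: 9 + 1 = 10
Nora → Frank → Dave → Ivan: 4 + 5 + 1 = 10
Nora → Ivan: 8
Nora → Frank → Ivan: 4 + 8 = 12
Best route has total 8.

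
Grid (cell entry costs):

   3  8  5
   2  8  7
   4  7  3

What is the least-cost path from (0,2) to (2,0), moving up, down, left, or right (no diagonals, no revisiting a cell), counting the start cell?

Best path: (0,2) -> (0,1) -> (0,0) -> (1,0) -> (2,0)
Cost: 5 + 8 + 3 + 2 + 4 = 22

22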